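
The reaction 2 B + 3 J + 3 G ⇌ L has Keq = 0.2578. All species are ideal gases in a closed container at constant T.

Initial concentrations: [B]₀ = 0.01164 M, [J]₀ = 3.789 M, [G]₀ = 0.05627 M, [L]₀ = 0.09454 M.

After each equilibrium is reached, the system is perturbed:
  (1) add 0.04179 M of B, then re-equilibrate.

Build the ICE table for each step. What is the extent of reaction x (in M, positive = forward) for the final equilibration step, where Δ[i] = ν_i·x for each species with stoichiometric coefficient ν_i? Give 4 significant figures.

x = 0.003694 M

Q₀ = 7.1995e+04 vs Keq = 0.2578 ⇒ Q>K, reverse
Step 1:
                   B          J          G          L
  init       0.01164      3.789    0.05627    0.09454
  Δ           0.1619     0.2428     0.2428   -0.08093
  eq          0.1735      4.032     0.2991    0.01361
  solve Keq expr → x = -0.08093; check Q = 0.2578
Then add 0.04179 M of B.
Step 2:
                   B          J          G          L
  init        0.2153      4.032     0.2991    0.01361
  Δ        -0.007389   -0.01108   -0.01108   0.003694
  eq          0.2079      4.021      0.288     0.0173
  solve Keq expr → x = 0.003694; check Q = 0.2578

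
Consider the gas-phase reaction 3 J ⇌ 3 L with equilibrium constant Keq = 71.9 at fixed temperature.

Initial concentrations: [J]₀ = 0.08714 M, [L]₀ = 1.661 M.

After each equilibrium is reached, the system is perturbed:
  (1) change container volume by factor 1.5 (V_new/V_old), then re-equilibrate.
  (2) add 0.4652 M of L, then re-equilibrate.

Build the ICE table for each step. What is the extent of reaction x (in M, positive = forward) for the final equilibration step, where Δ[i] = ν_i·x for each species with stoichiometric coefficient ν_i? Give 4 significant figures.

Q₀ = 6926 vs Keq = 71.9 ⇒ Q>K, reverse
Step 1:
                    J           L
  I           0.08714       1.661
  C            0.2518     -0.2518
  E            0.3389       1.409
  solve Keq expr → x = -0.08392; check Q = 71.9
Then change container volume by factor 1.5 (V_new/V_old).
Step 2:
                    J           L
  I            0.2259      0.9395
  C                 0           0
  E            0.2259      0.9395
  solve Keq expr → x = 0; check Q = 71.9
Then add 0.4652 M of L.
Step 3:
                    J           L
  I            0.2259       1.405
  C           0.09019    -0.09019
  E            0.3161       1.315
  solve Keq expr → x = -0.03006; check Q = 71.9

x = -0.03006 M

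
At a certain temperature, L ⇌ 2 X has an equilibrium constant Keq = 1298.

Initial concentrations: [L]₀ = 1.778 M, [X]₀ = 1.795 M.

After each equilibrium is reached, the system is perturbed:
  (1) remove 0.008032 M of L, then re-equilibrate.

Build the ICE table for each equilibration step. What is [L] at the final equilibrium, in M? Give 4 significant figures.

Q₀ = 1.812 vs Keq = 1298 ⇒ Q<K, forward
Step 1:
                  L         X
  init        1.778     1.795
  Δ          -1.756     3.513
  eq         0.0217     5.308
  solve Keq expr → x = 1.756; check Q = 1298
Then remove 0.008032 M of L.
Step 2:
                  L         X
  init      0.01367     5.308
  Δ        0.007903  -0.01581
  eq        0.02157     5.292
  solve Keq expr → x = -0.007903; check Q = 1298

[L]_eq = 0.02157 M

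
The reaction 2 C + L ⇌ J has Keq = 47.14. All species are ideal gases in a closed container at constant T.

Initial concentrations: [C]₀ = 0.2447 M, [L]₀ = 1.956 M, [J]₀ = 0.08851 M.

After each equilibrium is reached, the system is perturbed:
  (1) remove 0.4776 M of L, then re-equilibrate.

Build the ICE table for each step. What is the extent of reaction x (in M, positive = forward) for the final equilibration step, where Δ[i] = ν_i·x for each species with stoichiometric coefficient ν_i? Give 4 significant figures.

x = -0.003432 M

Q₀ = 0.7557 vs Keq = 47.14 ⇒ Q<K, forward
Step 1:
                   C          L          J
  Initial     0.2447      1.956    0.08851
  Change     -0.1984    -0.0992     0.0992
  Equil      0.04631      1.857     0.1877
  solve Keq expr → x = 0.0992; check Q = 47.14
Then remove 0.4776 M of L.
Step 2:
                   C          L          J
  Initial    0.04631      1.379     0.1877
  Change    0.006864   0.003432  -0.003432
  Equil      0.05317      1.383     0.1843
  solve Keq expr → x = -0.003432; check Q = 47.14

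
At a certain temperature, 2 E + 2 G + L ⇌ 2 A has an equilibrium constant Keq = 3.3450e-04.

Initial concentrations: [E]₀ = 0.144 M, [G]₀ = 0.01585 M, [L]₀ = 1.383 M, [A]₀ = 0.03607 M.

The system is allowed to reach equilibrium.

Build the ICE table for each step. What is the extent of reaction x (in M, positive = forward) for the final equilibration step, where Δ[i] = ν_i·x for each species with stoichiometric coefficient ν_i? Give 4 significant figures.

x = -0.01793 M

Q₀ = 180.6 vs Keq = 3.3450e-04 ⇒ Q>K, reverse
Step 1:
                   E          G          L          A
  Initial      0.144    0.01585      1.383    0.03607
  Change     0.03587    0.03587    0.01793   -0.03587
  Equil       0.1799    0.05172      1.401 2.0138e-04
  solve Keq expr → x = -0.01793; check Q = 3.3450e-04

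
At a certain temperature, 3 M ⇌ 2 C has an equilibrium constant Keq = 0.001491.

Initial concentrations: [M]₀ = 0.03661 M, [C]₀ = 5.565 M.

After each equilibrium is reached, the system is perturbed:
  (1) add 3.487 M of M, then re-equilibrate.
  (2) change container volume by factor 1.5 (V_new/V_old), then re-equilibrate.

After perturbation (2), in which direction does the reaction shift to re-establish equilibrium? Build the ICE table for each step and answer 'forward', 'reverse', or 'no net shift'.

Q₀ = 6.3115e+05 vs Keq = 0.001491 ⇒ Q>K, reverse
Step 1:
                    M           C
  init        0.03661       5.565
  Δ             7.216      -4.811
  eq            7.253      0.7542
  solve Keq expr → x = -2.405; check Q = 0.001491
Then add 3.487 M of M.
Step 2:
                    M           C
  init          10.74      0.7542
  Δ           -0.7088      0.4725
  eq            10.03       1.227
  solve Keq expr → x = 0.2363; check Q = 0.001491
Then change container volume by factor 1.5 (V_new/V_old).
Step 3:
                    M           C
  init          6.687      0.8178
  Δ            0.1836     -0.1224
  eq            6.871      0.6954
  solve Keq expr → x = -0.06119; check Q = 0.001491

Direction: reverse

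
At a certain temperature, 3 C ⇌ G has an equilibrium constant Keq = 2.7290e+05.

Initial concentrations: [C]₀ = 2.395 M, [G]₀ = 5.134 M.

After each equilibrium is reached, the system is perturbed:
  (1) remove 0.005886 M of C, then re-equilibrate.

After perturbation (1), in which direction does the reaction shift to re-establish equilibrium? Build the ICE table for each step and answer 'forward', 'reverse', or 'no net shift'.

Q₀ = 0.3737 vs Keq = 2.7290e+05 ⇒ Q<K, forward
Step 1:
                   C          G
  Initial      2.395      5.134
  Change      -2.367      0.789
  Equil      0.02789      5.923
  solve Keq expr → x = 0.789; check Q = 2.7290e+05
Then remove 0.005886 M of C.
Step 2:
                   C          G
  Initial    0.02201      5.923
  Change    0.005883  -0.001961
  Equil      0.02789      5.921
  solve Keq expr → x = -0.001961; check Q = 2.7290e+05

Direction: reverse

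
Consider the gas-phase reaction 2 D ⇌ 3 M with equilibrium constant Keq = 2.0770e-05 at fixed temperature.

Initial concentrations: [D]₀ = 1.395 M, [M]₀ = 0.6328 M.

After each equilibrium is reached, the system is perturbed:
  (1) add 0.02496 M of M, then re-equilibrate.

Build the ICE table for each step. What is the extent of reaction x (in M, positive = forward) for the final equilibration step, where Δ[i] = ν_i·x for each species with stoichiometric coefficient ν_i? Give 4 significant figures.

Q₀ = 0.1302 vs Keq = 2.0770e-05 ⇒ Q>K, reverse
Step 1:
                    D           M
  init          1.395      0.6328
  Δ            0.3949     -0.5923
  eq             1.79     0.04052
  solve Keq expr → x = -0.1974; check Q = 2.0770e-05
Then add 0.02496 M of M.
Step 2:
                    D           M
  init           1.79     0.06548
  Δ           0.01647    -0.02471
  eq            1.806     0.04077
  solve Keq expr → x = -0.008237; check Q = 2.0770e-05

x = -0.008237 M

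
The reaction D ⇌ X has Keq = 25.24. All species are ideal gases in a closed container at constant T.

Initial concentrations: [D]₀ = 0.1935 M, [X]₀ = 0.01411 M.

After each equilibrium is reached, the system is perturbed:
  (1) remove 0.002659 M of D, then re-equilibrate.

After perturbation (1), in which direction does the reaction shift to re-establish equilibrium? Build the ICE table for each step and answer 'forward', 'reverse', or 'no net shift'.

Q₀ = 0.07292 vs Keq = 25.24 ⇒ Q<K, forward
Step 1:
                    D           X
  Initial      0.1935     0.01411
  Change      -0.1856      0.1856
  Equil      0.007912      0.1997
  solve Keq expr → x = 0.1856; check Q = 25.24
Then remove 0.002659 M of D.
Step 2:
                    D           X
  Initial    0.005253      0.1997
  Change     0.002558   -0.002558
  Equil      0.007811      0.1971
  solve Keq expr → x = -0.002558; check Q = 25.24

Direction: reverse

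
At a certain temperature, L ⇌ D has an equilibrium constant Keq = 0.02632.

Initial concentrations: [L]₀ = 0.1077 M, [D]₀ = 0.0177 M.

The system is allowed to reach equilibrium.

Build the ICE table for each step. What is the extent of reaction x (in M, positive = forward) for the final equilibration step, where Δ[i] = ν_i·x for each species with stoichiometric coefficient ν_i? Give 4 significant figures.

Q₀ = 0.1643 vs Keq = 0.02632 ⇒ Q>K, reverse
Step 1:
                   L          D
  I           0.1077     0.0177
  C          0.01448   -0.01448
  E           0.1222   0.003216
  solve Keq expr → x = -0.01448; check Q = 0.02632

x = -0.01448 M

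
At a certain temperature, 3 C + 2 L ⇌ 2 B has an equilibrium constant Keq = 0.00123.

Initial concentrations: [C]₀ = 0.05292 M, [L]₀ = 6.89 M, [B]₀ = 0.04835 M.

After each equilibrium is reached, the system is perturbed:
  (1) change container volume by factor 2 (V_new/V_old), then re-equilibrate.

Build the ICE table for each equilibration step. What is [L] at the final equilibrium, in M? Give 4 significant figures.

[L]_eq = 3.467 M

Q₀ = 0.3323 vs Keq = 0.00123 ⇒ Q>K, reverse
Step 1:
                   C          L          B
  I          0.05292       6.89    0.04835
  C           0.0589    0.03926   -0.03926
  E           0.1118      6.929   0.009086
  solve Keq expr → x = -0.01963; check Q = 0.00123
Then change container volume by factor 2 (V_new/V_old).
Step 2:
                   C          L          B
  I          0.05591      3.465   0.004543
  C         0.004131   0.002754  -0.002754
  E          0.06004      3.467   0.001789
  solve Keq expr → x = -0.001377; check Q = 0.00123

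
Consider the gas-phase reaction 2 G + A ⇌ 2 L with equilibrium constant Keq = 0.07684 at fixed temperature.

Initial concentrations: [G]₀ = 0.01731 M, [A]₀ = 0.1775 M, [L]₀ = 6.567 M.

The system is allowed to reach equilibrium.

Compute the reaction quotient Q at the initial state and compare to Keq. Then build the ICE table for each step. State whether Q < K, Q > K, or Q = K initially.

Q₀ = 8.1085e+05; Q > K (proceeds reverse)

Q₀ = 8.1085e+05 vs Keq = 0.07684 ⇒ Q>K, reverse
Step 1:
                   G          A          L
  Initial    0.01731     0.1775      6.567
  Change       4.571      2.285     -4.571
  Equil        4.588      2.463      1.996
  solve Keq expr → x = -2.285; check Q = 0.07684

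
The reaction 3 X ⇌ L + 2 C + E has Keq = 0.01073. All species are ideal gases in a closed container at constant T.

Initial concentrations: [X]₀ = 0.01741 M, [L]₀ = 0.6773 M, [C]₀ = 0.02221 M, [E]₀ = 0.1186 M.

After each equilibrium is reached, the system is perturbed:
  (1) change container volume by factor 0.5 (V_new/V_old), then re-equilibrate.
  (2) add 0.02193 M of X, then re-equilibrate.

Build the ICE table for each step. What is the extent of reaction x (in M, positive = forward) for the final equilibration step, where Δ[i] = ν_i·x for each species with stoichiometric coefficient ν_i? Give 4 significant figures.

x = 8.8239e-04 M

Q₀ = 7.509 vs Keq = 0.01073 ⇒ Q>K, reverse
Step 1:
                   X          L          C          E
  Initial    0.01741     0.6773    0.02221     0.1186
  Change     0.02779  -0.009263   -0.01853  -0.009263
  Equil       0.0452      0.668   0.003683     0.1093
  solve Keq expr → x = -0.009263; check Q = 0.01073
Then change container volume by factor 0.5 (V_new/V_old).
Step 2:
                   X          L          C          E
  Initial     0.0904      1.336   0.007366     0.2187
  Change    0.002844 -9.4802e-04  -0.001896 -9.4802e-04
  Equil      0.09324      1.335    0.00547     0.2177
  solve Keq expr → x = -9.4802e-04; check Q = 0.01073
Then add 0.02193 M of X.
Step 3:
                   X          L          C          E
  Initial     0.1152      1.335    0.00547     0.2177
  Change   -0.002647 8.8239e-04   0.001765 8.8239e-04
  Equil       0.1125      1.336   0.007235     0.2186
  solve Keq expr → x = 8.8239e-04; check Q = 0.01073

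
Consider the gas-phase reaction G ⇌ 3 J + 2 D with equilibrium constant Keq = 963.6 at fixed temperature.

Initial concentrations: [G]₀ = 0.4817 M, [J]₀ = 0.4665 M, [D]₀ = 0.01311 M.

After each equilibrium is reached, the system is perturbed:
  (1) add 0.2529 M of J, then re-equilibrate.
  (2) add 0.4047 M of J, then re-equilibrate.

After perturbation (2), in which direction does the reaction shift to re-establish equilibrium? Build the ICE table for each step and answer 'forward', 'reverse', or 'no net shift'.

Direction: reverse

Q₀ = 3.6223e-05 vs Keq = 963.6 ⇒ Q<K, forward
Step 1:
                    G           J           D
  I            0.4817      0.4665     0.01311
  C           -0.4752       1.426      0.9504
  E          0.006525       1.892      0.9635
  solve Keq expr → x = 0.4752; check Q = 963.6
Then add 0.2529 M of J.
Step 2:
                    G           J           D
  I          0.006525       2.145      0.9635
  C          0.002764   -0.008293   -0.005529
  E          0.009289       2.137      0.9579
  solve Keq expr → x = -0.002764; check Q = 963.6
Then add 0.4047 M of J.
Step 3:
                    G           J           D
  I          0.009289       2.541      0.9579
  C          0.005669    -0.01701    -0.01134
  E           0.01496       2.524      0.9466
  solve Keq expr → x = -0.005669; check Q = 963.6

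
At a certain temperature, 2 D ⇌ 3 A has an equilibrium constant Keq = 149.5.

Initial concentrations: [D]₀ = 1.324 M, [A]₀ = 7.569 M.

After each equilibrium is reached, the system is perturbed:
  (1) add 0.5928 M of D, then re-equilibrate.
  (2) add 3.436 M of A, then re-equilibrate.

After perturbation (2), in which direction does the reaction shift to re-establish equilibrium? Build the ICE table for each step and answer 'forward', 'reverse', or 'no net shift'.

Q₀ = 247.4 vs Keq = 149.5 ⇒ Q>K, reverse
Step 1:
                    D           A
  init          1.324       7.569
  Δ            0.2527     -0.3791
  eq            1.577        7.19
  solve Keq expr → x = -0.1264; check Q = 149.5
Then add 0.5928 M of D.
Step 2:
                    D           A
  init           2.17        7.19
  Δ           -0.3943      0.5914
  eq            1.775       7.781
  solve Keq expr → x = 0.1971; check Q = 149.5
Then add 3.436 M of A.
Step 3:
                    D           A
  init          1.775       11.22
  Δ            0.8112      -1.217
  eq            2.586          10
  solve Keq expr → x = -0.4056; check Q = 149.5

Direction: reverse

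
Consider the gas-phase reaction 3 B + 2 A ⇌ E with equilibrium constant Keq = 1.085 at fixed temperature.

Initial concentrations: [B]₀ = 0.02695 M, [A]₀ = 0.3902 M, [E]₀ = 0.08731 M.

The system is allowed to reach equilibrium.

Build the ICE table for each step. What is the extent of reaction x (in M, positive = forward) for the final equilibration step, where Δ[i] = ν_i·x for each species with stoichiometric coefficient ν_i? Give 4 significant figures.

x = -0.08084 M

Q₀ = 2.9296e+04 vs Keq = 1.085 ⇒ Q>K, reverse
Step 1:
                   B          A          E
  Initial    0.02695     0.3902    0.08731
  Change      0.2425     0.1617   -0.08084
  Equil       0.2695     0.5519   0.006467
  solve Keq expr → x = -0.08084; check Q = 1.085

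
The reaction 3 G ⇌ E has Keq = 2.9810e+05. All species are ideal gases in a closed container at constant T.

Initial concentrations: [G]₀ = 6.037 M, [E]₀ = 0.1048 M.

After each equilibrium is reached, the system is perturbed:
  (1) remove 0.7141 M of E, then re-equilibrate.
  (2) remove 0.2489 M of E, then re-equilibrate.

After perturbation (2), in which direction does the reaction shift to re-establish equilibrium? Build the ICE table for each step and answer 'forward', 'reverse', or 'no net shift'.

Direction: forward

Q₀ = 4.7632e-04 vs Keq = 2.9810e+05 ⇒ Q<K, forward
Step 1:
                  G         E
  Initial     6.037    0.1048
  Change     -6.018     2.006
  Equil      0.0192     2.111
  solve Keq expr → x = 2.006; check Q = 2.9810e+05
Then remove 0.7141 M of E.
Step 2:
                  G         E
  Initial    0.0192     1.397
  Change  -0.002466 8.2207e-04
  Equil     0.01674     1.397
  solve Keq expr → x = 8.2207e-04; check Q = 2.9810e+05
Then remove 0.2489 M of E.
Step 3:
                  G         E
  Initial   0.01674     1.149
  Change  -0.001058 3.5255e-04
  Equil     0.01568     1.149
  solve Keq expr → x = 3.5255e-04; check Q = 2.9810e+05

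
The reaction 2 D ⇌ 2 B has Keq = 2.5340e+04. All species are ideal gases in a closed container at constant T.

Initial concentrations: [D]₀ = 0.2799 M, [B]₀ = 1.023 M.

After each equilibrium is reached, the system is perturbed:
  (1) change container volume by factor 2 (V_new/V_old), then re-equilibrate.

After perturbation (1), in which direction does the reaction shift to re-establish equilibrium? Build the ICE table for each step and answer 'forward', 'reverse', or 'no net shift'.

Q₀ = 13.36 vs Keq = 2.5340e+04 ⇒ Q<K, forward
Step 1:
                   D          B
  init        0.2799      1.023
  Δ          -0.2718     0.2718
  eq        0.008134      1.295
  solve Keq expr → x = 0.1359; check Q = 2.5340e+04
Then change container volume by factor 2 (V_new/V_old).
Step 2:
                   D          B
  init      0.004067     0.6474
  Δ                0          0
  eq        0.004067     0.6474
  solve Keq expr → x = 0; check Q = 2.5340e+04

Direction: no net shift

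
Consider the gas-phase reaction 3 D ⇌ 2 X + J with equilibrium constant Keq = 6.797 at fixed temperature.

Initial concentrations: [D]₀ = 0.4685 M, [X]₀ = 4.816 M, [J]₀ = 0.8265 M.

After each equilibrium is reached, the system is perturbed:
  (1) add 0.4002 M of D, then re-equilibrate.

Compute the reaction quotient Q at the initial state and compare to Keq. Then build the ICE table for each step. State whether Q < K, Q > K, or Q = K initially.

Q₀ = 186.4; Q > K (proceeds reverse)

Q₀ = 186.4 vs Keq = 6.797 ⇒ Q>K, reverse
Step 1:
                    D           X           J
  I            0.4685       4.816      0.8265
  C              0.71     -0.4733     -0.2367
  E             1.178       4.343      0.5898
  solve Keq expr → x = -0.2367; check Q = 6.797
Then add 0.4002 M of D.
Step 2:
                    D           X           J
  I             1.579       4.343      0.5898
  C           -0.2994      0.1996      0.0998
  E             1.279       4.542      0.6897
  solve Keq expr → x = 0.0998; check Q = 6.797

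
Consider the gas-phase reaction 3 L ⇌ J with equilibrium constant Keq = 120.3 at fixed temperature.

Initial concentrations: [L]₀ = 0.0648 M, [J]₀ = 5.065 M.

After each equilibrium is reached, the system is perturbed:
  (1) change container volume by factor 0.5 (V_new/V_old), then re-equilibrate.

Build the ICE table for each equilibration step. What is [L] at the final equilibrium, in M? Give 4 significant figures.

[L]_eq = 0.4368 M

Q₀ = 1.8615e+04 vs Keq = 120.3 ⇒ Q>K, reverse
Step 1:
                  L         J
  Initial    0.0648     5.065
  Change     0.2809  -0.09364
  Equil      0.3457     4.971
  solve Keq expr → x = -0.09364; check Q = 120.3
Then change container volume by factor 0.5 (V_new/V_old).
Step 2:
                  L         J
  Initial    0.6915     9.943
  Change    -0.2546   0.08488
  Equil      0.4368     10.03
  solve Keq expr → x = 0.08488; check Q = 120.3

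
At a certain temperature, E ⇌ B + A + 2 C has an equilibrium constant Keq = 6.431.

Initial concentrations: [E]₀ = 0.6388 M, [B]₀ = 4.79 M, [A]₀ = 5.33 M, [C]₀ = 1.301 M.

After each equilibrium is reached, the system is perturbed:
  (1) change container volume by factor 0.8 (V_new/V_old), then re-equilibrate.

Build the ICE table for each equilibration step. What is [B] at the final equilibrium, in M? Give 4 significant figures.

[B]_eq = 5.431 M

Q₀ = 67.65 vs Keq = 6.431 ⇒ Q>K, reverse
Step 1:
                  E         B         A         C
  I          0.6388      4.79      5.33     1.301
  C          0.3771   -0.3771   -0.3771   -0.7543
  E           1.016     4.413     4.953    0.5467
  solve Keq expr → x = -0.3771; check Q = 6.431
Then change container volume by factor 0.8 (V_new/V_old).
Step 2:
                  E         B         A         C
  I            1.27     5.516     6.191    0.6834
  C         0.08537  -0.08537  -0.08537   -0.1707
  E           1.355     5.431     6.106    0.5127
  solve Keq expr → x = -0.08537; check Q = 6.431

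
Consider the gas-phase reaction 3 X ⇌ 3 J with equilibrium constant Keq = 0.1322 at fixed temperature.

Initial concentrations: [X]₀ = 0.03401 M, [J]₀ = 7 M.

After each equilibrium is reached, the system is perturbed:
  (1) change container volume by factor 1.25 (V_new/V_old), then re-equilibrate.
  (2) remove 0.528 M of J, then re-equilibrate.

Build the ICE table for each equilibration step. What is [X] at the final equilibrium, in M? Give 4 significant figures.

[X]_eq = 3.378 M

Q₀ = 8.7192e+06 vs Keq = 0.1322 ⇒ Q>K, reverse
Step 1:
                   X          J
  I          0.03401          7
  C            4.626     -4.626
  E             4.66      2.374
  solve Keq expr → x = -1.542; check Q = 0.1322
Then change container volume by factor 1.25 (V_new/V_old).
Step 2:
                   X          J
  I            3.728      1.899
  C                0          0
  E            3.728      1.899
  solve Keq expr → x = 0; check Q = 0.1322
Then remove 0.528 M of J.
Step 3:
                   X          J
  I            3.728      1.371
  C          -0.3498     0.3498
  E            3.378      1.721
  solve Keq expr → x = 0.1166; check Q = 0.1322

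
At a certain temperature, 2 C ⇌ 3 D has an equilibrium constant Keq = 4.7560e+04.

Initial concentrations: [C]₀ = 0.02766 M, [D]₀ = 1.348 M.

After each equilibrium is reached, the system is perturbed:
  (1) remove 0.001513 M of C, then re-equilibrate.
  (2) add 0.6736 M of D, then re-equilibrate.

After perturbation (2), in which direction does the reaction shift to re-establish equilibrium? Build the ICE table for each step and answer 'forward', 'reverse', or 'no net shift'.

Direction: reverse

Q₀ = 3202 vs Keq = 4.7560e+04 ⇒ Q<K, forward
Step 1:
                  C         D
  init      0.02766     1.348
  Δ        -0.02024   0.03036
  eq        0.00742     1.378
  solve Keq expr → x = 0.01012; check Q = 4.7560e+04
Then remove 0.001513 M of C.
Step 2:
                  C         D
  init     0.005907     1.378
  Δ        0.001495 -0.002242
  eq       0.007402     1.376
  solve Keq expr → x = -7.4745e-04; check Q = 4.7560e+04
Then add 0.6736 M of D.
Step 3:
                  C         D
  init     0.007402      2.05
  Δ        0.005966 -0.008949
  eq        0.01337     2.041
  solve Keq expr → x = -0.002983; check Q = 4.7560e+04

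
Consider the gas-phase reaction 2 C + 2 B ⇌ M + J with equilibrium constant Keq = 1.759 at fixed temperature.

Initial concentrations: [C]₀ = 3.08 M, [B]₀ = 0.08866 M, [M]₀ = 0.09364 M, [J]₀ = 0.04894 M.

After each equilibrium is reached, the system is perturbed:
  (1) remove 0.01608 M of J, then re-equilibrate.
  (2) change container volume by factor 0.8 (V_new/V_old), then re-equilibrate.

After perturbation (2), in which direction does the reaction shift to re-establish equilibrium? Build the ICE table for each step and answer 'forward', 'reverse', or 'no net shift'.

Direction: forward

Q₀ = 0.06146 vs Keq = 1.759 ⇒ Q<K, forward
Step 1:
                   C          B          M          J
  Initial       3.08    0.08866    0.09364    0.04894
  Change    -0.06352   -0.06352    0.03176    0.03176
  Equil        3.016    0.02514     0.1254     0.0807
  solve Keq expr → x = 0.03176; check Q = 1.759
Then remove 0.01608 M of J.
Step 2:
                   C          B          M          J
  Initial      3.016    0.02514     0.1254    0.06462
  Change   -0.002321  -0.002321    0.00116    0.00116
  Equil        3.014    0.02282     0.1266    0.06578
  solve Keq expr → x = 0.00116; check Q = 1.759
Then change container volume by factor 0.8 (V_new/V_old).
Step 3:
                   C          B          M          J
  Initial      3.768    0.02853     0.1582    0.08222
  Change   -0.005133  -0.005133   0.002567   0.002567
  Equil        3.763     0.0234     0.1608    0.08479
  solve Keq expr → x = 0.002567; check Q = 1.759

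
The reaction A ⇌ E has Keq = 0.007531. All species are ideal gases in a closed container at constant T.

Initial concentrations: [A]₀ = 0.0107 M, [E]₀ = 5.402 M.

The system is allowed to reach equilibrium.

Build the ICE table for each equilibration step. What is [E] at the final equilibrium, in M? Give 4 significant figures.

[E]_eq = 0.04046 M

Q₀ = 504.9 vs Keq = 0.007531 ⇒ Q>K, reverse
Step 1:
                  A         E
  I          0.0107     5.402
  C           5.362    -5.362
  E           5.372   0.04046
  solve Keq expr → x = -5.362; check Q = 0.007531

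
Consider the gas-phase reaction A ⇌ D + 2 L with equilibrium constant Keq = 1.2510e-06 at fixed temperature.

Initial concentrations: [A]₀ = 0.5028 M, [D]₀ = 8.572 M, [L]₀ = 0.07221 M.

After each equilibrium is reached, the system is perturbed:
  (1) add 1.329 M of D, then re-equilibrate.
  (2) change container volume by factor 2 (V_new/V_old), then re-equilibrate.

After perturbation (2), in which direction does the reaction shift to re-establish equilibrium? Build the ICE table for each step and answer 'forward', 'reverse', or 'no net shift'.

Q₀ = 0.0889 vs Keq = 1.2510e-06 ⇒ Q>K, reverse
Step 1:
                  A         D         L
  I          0.5028     8.572   0.07221
  C         0.03596  -0.03596  -0.07193
  E          0.5388     8.536 2.8100e-04
  solve Keq expr → x = -0.03596; check Q = 1.2510e-06
Then add 1.329 M of D.
Step 2:
                  A         D         L
  I          0.5388     9.865 2.8100e-04
  C       9.8048e-06 -9.8048e-06 -1.9610e-05
  E          0.5388     9.865 2.6139e-04
  solve Keq expr → x = -9.8048e-06; check Q = 1.2510e-06
Then change container volume by factor 2 (V_new/V_old).
Step 3:
                  A         D         L
  I          0.2694     4.933 1.3069e-04
  C       -6.5330e-05 6.5330e-05 1.3066e-04
  E          0.2693     4.933 2.6135e-04
  solve Keq expr → x = 6.5330e-05; check Q = 1.2510e-06

Direction: forward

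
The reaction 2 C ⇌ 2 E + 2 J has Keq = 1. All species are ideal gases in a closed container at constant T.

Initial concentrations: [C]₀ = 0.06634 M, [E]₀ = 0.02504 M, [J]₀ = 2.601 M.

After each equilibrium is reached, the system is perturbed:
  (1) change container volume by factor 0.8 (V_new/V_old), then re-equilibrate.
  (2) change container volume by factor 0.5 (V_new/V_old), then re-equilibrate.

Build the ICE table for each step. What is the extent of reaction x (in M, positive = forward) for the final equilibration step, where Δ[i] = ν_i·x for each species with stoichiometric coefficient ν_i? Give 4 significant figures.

x = -0.01161 M

Q₀ = 0.9638 vs Keq = 1 ⇒ Q<K, forward
Step 1:
                    C           E           J
  I           0.06634     0.02504       2.601
  C       -3.3393e-04  3.3393e-04  3.3393e-04
  E           0.06601     0.02537       2.601
  solve Keq expr → x = 1.6697e-04; check Q = 1
Then change container volume by factor 0.8 (V_new/V_old).
Step 2:
                    C           E           J
  I           0.08251     0.03172       3.252
  C          0.004821   -0.004821   -0.004821
  E           0.08733      0.0269       3.247
  solve Keq expr → x = -0.00241; check Q = 1
Then change container volume by factor 0.5 (V_new/V_old).
Step 3:
                    C           E           J
  I            0.1747     0.05379       6.494
  C           0.02321    -0.02321    -0.02321
  E            0.1979     0.03058        6.47
  solve Keq expr → x = -0.01161; check Q = 1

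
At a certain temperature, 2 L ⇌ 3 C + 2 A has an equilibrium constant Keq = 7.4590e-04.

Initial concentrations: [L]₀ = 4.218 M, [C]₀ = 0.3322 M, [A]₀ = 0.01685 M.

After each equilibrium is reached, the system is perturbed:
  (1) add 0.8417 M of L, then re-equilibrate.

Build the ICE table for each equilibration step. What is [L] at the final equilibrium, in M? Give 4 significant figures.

[L]_eq = 4.835 M

Q₀ = 5.8504e-07 vs Keq = 7.4590e-04 ⇒ Q<K, forward
Step 1:
                    L           C           A
  I             4.218      0.3322     0.01685
  C           -0.2008      0.3012      0.2008
  E             4.017      0.6334      0.2176
  solve Keq expr → x = 0.1004; check Q = 7.4590e-04
Then add 0.8417 M of L.
Step 2:
                    L           C           A
  I             4.859      0.6334      0.2176
  C          -0.02371     0.03556     0.02371
  E             4.835       0.669      0.2414
  solve Keq expr → x = 0.01185; check Q = 7.4590e-04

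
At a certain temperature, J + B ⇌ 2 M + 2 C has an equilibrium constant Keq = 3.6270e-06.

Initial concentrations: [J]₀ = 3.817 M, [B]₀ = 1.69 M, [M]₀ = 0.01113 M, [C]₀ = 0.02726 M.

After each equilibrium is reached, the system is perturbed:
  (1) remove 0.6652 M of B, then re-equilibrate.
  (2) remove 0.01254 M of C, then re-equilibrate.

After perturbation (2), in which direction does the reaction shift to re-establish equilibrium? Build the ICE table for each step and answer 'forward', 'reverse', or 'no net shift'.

Direction: forward

Q₀ = 1.4270e-08 vs Keq = 3.6270e-06 ⇒ Q<K, forward
Step 1:
                  J         B         M         C
  I           3.817      1.69   0.01113   0.02726
  C        -0.02522  -0.02522   0.05045   0.05045
  E           3.792     1.665   0.06158   0.07771
  solve Keq expr → x = 0.02522; check Q = 3.6270e-06
Then remove 0.6652 M of B.
Step 2:
                  J         B         M         C
  I           3.792    0.9996   0.06158   0.07771
  C        0.004071  0.004071 -0.008141 -0.008141
  E           3.796     1.004   0.05344   0.06957
  solve Keq expr → x = -0.004071; check Q = 3.6270e-06
Then remove 0.01254 M of C.
Step 3:
                  J         B         M         C
  I           3.796     1.004   0.05344   0.05703
  C       -0.002855 -0.002855   0.00571   0.00571
  E           3.793     1.001   0.05915   0.06274
  solve Keq expr → x = 0.002855; check Q = 3.6270e-06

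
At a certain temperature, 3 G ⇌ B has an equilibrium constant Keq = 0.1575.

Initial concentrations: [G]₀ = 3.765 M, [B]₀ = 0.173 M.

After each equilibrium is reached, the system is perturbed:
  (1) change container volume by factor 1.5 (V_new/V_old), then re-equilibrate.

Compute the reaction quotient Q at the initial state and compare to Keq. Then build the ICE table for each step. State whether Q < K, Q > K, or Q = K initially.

Q₀ = 0.003242 vs Keq = 0.1575 ⇒ Q<K, forward
Step 1:
                  G         B
  Initial     3.765     0.173
  Change     -2.015    0.6716
  Equil        1.75    0.8446
  solve Keq expr → x = 0.6716; check Q = 0.1575
Then change container volume by factor 1.5 (V_new/V_old).
Step 2:
                  G         B
  Initial     1.167     0.563
  Change     0.2744  -0.09147
  Equil       1.441    0.4716
  solve Keq expr → x = -0.09147; check Q = 0.1575

Q₀ = 0.003242; Q < K (proceeds forward)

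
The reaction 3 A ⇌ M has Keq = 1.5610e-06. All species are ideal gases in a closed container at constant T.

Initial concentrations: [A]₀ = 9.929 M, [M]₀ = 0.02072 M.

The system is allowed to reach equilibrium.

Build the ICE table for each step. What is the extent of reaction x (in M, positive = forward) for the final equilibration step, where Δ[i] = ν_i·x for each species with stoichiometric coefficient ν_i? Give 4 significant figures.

Q₀ = 2.1168e-05 vs Keq = 1.5610e-06 ⇒ Q>K, reverse
Step 1:
                  A         M
  init        9.929   0.02072
  Δ          0.0575  -0.01917
  eq          9.986  0.001555
  solve Keq expr → x = -0.01917; check Q = 1.5610e-06

x = -0.01917 M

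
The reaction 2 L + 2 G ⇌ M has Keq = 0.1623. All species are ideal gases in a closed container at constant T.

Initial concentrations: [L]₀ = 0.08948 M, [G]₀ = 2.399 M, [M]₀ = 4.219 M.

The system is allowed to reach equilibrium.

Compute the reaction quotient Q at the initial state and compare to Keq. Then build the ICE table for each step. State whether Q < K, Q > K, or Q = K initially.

Q₀ = 91.56; Q > K (proceeds reverse)

Q₀ = 91.56 vs Keq = 0.1623 ⇒ Q>K, reverse
Step 1:
                   L          G          M
  init       0.08948      2.399      4.219
  Δ            1.216      1.216    -0.6078
  eq           1.305      3.615      3.611
  solve Keq expr → x = -0.6078; check Q = 0.1623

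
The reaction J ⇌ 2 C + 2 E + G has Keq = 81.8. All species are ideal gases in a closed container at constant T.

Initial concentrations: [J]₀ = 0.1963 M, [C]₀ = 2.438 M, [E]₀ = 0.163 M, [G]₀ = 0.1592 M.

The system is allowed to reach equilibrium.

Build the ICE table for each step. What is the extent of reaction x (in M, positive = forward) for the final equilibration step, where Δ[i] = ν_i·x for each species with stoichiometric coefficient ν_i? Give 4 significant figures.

x = 0.1867 M

Q₀ = 0.1281 vs Keq = 81.8 ⇒ Q<K, forward
Step 1:
                  J         C         E         G
  init       0.1963     2.438     0.163    0.1592
  Δ         -0.1867    0.3734    0.3734    0.1867
  eq       0.009615     2.811    0.5364    0.3459
  solve Keq expr → x = 0.1867; check Q = 81.8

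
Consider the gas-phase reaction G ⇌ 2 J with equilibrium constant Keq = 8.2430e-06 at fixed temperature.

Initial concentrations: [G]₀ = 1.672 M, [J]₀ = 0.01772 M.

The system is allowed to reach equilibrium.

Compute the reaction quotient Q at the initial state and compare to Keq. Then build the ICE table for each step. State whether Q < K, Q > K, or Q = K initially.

Q₀ = 1.8780e-04 vs Keq = 8.2430e-06 ⇒ Q>K, reverse
Step 1:
                   G          J
  init         1.672    0.01772
  Δ            0.007     -0.014
  eq           1.679    0.00372
  solve Keq expr → x = -0.007; check Q = 8.2430e-06

Q₀ = 1.8780e-04; Q > K (proceeds reverse)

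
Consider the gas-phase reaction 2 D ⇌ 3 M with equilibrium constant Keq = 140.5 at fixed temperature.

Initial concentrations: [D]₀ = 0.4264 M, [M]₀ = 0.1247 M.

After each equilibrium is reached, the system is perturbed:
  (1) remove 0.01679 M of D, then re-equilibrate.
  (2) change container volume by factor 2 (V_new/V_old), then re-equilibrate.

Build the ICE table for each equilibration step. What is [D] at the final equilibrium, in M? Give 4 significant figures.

Q₀ = 0.01067 vs Keq = 140.5 ⇒ Q<K, forward
Step 1:
                    D           M
  init         0.4264      0.1247
  Δ           -0.3779      0.5668
  eq          0.04851      0.6915
  solve Keq expr → x = 0.1889; check Q = 140.5
Then remove 0.01679 M of D.
Step 2:
                    D           M
  init        0.03172      0.6915
  Δ           0.01452    -0.02177
  eq          0.04624      0.6698
  solve Keq expr → x = -0.007258; check Q = 140.5
Then change container volume by factor 2 (V_new/V_old).
Step 3:
                    D           M
  init        0.02312      0.3349
  Δ         -0.006098    0.009146
  eq          0.01702       0.344
  solve Keq expr → x = 0.003049; check Q = 140.5

[D]_eq = 0.01702 M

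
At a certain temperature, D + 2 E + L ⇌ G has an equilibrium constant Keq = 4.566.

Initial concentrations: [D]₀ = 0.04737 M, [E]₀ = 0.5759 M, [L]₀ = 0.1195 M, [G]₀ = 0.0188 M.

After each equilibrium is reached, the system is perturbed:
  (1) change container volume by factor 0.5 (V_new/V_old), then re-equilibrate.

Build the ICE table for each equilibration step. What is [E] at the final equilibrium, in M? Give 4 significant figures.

[E]_eq = 1.087 M

Q₀ = 10.01 vs Keq = 4.566 ⇒ Q>K, reverse
Step 1:
                    D           E           L           G
  init        0.04737      0.5759      0.1195      0.0188
  Δ          0.007639     0.01528    0.007639   -0.007639
  eq          0.05501      0.5912      0.1271     0.01116
  solve Keq expr → x = -0.007639; check Q = 4.566
Then change container volume by factor 0.5 (V_new/V_old).
Step 2:
                    D           E           L           G
  init           0.11       1.182      0.2543     0.02232
  Δ          -0.04749    -0.09498    -0.04749     0.04749
  eq          0.06253       1.087      0.2068     0.06981
  solve Keq expr → x = 0.04749; check Q = 4.566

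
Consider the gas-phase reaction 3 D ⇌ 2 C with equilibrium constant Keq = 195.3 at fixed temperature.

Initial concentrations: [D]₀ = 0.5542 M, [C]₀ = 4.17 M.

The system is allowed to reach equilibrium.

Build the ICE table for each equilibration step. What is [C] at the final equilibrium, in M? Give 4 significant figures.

Q₀ = 102.2 vs Keq = 195.3 ⇒ Q<K, forward
Step 1:
                   D          C
  I           0.5542       4.17
  C          -0.1028    0.06852
  E           0.4514      4.239
  solve Keq expr → x = 0.03426; check Q = 195.3

[C]_eq = 4.239 M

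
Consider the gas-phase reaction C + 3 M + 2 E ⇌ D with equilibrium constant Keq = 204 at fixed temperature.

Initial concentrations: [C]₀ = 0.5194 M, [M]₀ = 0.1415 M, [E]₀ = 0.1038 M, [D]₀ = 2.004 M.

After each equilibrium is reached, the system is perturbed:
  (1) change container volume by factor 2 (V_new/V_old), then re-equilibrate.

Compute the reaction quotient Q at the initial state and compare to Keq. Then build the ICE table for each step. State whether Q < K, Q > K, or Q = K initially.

Q₀ = 1.2640e+05; Q > K (proceeds reverse)

Q₀ = 1.2640e+05 vs Keq = 204 ⇒ Q>K, reverse
Step 1:
                   C          M          E          D
  I           0.5194     0.1415     0.1038      2.004
  C            0.119      0.357      0.238     -0.119
  E           0.6384     0.4985     0.3418      1.885
  solve Keq expr → x = -0.119; check Q = 204
Then change container volume by factor 2 (V_new/V_old).
Step 2:
                   C          M          E          D
  I           0.3192     0.2493     0.1709     0.9425
  C          0.07449     0.2235      0.149   -0.07449
  E           0.3937     0.4727     0.3199      0.868
  solve Keq expr → x = -0.07449; check Q = 204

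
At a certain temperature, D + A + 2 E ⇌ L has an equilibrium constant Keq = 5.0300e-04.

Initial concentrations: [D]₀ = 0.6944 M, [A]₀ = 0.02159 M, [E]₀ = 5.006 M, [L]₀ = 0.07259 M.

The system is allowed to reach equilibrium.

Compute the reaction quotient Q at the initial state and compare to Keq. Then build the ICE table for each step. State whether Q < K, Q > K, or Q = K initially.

Q₀ = 0.1932; Q > K (proceeds reverse)

Q₀ = 0.1932 vs Keq = 5.0300e-04 ⇒ Q>K, reverse
Step 1:
                  D         A         E         L
  Initial    0.6944   0.02159     5.006   0.07259
  Change    0.07164   0.07164    0.1433  -0.07164
  Equil       0.766   0.09323     5.149 9.5248e-04
  solve Keq expr → x = -0.07164; check Q = 5.0300e-04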